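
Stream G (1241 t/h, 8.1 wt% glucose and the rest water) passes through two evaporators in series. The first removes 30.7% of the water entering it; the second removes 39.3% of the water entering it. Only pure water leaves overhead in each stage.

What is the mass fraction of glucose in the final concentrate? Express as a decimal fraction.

water in feed = 1241×0.919 = 1140.5 t/h.
After stage 1: water left = (1−0.307)×1140.5 = 790.35; stream total = 890.87 t/h.
After stage 2: water left = (1−0.393)×790.35 = 479.74; final concentrate = 580.26 t/h.
glucose fraction = 100.52/580.26 = 0.173.

0.173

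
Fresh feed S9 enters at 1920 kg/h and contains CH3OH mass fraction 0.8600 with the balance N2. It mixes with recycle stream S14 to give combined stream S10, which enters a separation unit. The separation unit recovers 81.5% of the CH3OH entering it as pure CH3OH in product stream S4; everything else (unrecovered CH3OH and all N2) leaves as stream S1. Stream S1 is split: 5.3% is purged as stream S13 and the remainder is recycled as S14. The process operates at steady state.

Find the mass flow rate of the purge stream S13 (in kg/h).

N2 enters only via S9 and leaves only via the purge: 1920×0.140 = 0.053×(N2 in S1), and the separation unit passes all N2, so N2 in S10 = N2 in S1 = 5071.7 kg/h.
CH3OH in S10: m_A = 1920×0.860 + (1−0.053)·(1−0.815)·m_A, so m_A = 1651.2/0.8248 = 2001.9 kg/h.
S1 = (1−0.815)×2001.9 + 5071.7 = 5442.1 kg/h.
Purge S13 = 0.053×5442.1 = 288.43 kg/h.

288.4 kg/h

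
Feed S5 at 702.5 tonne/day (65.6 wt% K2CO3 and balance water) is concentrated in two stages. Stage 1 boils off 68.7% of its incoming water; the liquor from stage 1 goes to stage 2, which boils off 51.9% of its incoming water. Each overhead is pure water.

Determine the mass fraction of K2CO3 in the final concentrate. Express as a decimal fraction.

0.927

water in feed = 702.5×0.344 = 241.66 tonne/day.
After stage 1: water left = (1−0.687)×241.66 = 75.64; stream total = 536.48 tonne/day.
After stage 2: water left = (1−0.519)×75.64 = 36.383; final concentrate = 497.22 tonne/day.
K2CO3 fraction = 460.84/497.22 = 0.927.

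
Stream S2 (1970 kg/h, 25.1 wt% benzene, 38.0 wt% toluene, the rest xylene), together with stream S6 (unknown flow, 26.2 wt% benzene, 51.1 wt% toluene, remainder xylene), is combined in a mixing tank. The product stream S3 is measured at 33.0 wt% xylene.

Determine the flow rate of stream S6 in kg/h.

Let S6 be the unknown flow. Total out = 1970 + S6.
xylene balance: 726.93 + 0.227·S6 = 0.330·(1970 + S6)
(0.227 − 0.330)·S6 = 0.330×1970 − 726.93 = -76.83
S6 = -76.83 / -0.103 = 745.92 kg/h

745.9 kg/h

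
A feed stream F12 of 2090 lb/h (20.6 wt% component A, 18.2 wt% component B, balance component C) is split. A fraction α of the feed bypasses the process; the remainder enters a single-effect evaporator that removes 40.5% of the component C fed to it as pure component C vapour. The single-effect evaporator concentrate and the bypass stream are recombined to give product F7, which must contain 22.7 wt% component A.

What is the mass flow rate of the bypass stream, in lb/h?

1310 lb/h

All 2090×0.206 = 430.54 lb/h of component A reaches F7, so F7 = 430.54/0.227 = 1896.7 lb/h and vapour = 193.35 lb/h.
The evaporator receives (1−α)·2090 of feed at 0.612 component C and removes 0.405 of that component C:
0.405×0.612×(1−α)×2090 = 193.35
(1−α) = 193.35/518.03 = 0.3732;  α = 0.6268.
Bypass flow = 0.6268×2090 = 1309.9 lb/h.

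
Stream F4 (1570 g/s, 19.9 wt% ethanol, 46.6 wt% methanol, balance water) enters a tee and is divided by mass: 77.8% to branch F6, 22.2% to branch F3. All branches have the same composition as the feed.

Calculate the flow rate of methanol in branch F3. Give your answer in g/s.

162.4 g/s

Branch F3 total = 0.222×1570 = 348.54 g/s.
methanol in F3 = 0.466×348.54 = 162.42 g/s.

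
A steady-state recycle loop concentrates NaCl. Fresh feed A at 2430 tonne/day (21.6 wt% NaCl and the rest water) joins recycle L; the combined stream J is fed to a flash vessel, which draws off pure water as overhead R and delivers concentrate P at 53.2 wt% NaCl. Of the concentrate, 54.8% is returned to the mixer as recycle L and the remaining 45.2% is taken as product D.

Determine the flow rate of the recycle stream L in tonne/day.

1196 tonne/day

Overall NaCl balance (none leaves overhead): NaCl in fresh feed = NaCl in product, i.e. 2430×0.216 = (1−0.548)·P·0.532.
P = 524.88/(0.532×0.452) = 2182.8 tonne/day.
Recycle L = 0.548×2182.8 = 1196.2 tonne/day.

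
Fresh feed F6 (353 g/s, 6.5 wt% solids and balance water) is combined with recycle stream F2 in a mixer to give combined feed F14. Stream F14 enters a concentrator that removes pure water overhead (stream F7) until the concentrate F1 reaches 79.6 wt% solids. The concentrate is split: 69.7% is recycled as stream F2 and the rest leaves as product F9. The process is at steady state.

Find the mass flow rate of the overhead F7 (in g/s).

Overall solids balance (none leaves overhead): solids in fresh feed = solids in product, i.e. 353×0.065 = (1−0.697)·F1·0.796.
F1 = 22.945/(0.796×0.303) = 95.133 g/s.
Recycle F2 = 0.697×95.133 = 66.308 g/s.
Combined feed F14 = 353 + 66.308 = 419.31 g/s.
Overhead F7 = F14 − F1 = 419.31 − 95.133 = 324.17 g/s.

324.2 g/s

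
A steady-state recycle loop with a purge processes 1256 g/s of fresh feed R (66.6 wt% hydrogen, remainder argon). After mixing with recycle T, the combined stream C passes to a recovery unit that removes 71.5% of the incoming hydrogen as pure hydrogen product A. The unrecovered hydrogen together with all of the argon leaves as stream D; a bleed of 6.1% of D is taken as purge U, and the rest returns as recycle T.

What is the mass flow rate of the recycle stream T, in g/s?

argon enters only via R and leaves only via the purge: 1256×0.334 = 0.061×(argon in D), and the recovery unit passes all argon, so argon in C = argon in D = 6877.1 g/s.
hydrogen in C: m_A = 1256×0.666 + (1−0.061)·(1−0.715)·m_A, so m_A = 836.5/0.7324 = 1142.2 g/s.
D = (1−0.715)×1142.2 + 6877.1 = 7202.6 g/s.
Recycle T = (1−0.061)×7202.6 = 6763.3 g/s.

6763 g/s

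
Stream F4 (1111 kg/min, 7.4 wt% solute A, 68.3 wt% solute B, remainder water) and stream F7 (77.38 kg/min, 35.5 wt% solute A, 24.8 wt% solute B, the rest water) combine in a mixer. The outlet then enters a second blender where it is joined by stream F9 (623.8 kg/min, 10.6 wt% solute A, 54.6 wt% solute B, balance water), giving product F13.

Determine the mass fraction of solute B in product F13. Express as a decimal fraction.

0.617

Overall, product flow = 1812.2 kg/min.
solute B in = 1111×0.683 + 77.38×0.248 + 623.8×0.546 = 1118.6 kg/min.
solute B fraction in F13 = 0.617.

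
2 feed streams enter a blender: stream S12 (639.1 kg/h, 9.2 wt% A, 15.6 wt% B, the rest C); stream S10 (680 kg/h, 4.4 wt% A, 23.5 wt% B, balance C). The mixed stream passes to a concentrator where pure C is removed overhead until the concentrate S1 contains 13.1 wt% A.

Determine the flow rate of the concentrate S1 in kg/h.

677.2 kg/h

A entering = 639.1×0.092 + 680×0.044 = 88.717 kg/h.
All A reports to S1, so S1 = 88.717/0.131 = 677.23 kg/h.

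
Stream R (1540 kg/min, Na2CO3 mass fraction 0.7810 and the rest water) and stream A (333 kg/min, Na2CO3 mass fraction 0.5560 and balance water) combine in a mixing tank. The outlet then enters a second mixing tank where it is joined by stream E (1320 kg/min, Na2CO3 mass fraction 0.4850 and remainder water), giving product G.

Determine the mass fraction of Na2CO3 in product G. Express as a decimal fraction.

Overall, product flow = 3193 kg/min.
Na2CO3 in = 1540×0.781 + 333×0.556 + 1320×0.485 = 2028.1 kg/min.
Na2CO3 fraction in G = 0.6352.

0.6352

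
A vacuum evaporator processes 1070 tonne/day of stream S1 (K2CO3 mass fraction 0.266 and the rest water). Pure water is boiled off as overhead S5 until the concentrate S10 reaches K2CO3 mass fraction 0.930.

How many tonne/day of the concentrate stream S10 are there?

K2CO3 is conserved: 1070×0.266 = 284.62 tonne/day all reports to the concentrate.
Concentrate = 284.62/(target fraction) = 306.04 tonne/day.

306 tonne/day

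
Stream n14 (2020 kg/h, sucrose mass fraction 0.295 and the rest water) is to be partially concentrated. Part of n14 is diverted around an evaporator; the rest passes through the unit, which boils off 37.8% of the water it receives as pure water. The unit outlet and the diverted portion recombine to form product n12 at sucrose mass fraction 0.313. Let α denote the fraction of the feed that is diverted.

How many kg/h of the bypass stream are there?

1584 kg/h

All 2020×0.295 = 595.9 kg/h of sucrose reaches n12, so n12 = 595.9/0.313 = 1903.8 kg/h and vapour = 116.17 kg/h.
The evaporator receives (1−α)·2020 of feed at 0.705 water and removes 0.378 of that water:
0.378×0.705×(1−α)×2020 = 116.17
(1−α) = 116.17/538.31 = 0.2158;  α = 0.7842.
Bypass flow = 0.7842×2020 = 1584.1 kg/h.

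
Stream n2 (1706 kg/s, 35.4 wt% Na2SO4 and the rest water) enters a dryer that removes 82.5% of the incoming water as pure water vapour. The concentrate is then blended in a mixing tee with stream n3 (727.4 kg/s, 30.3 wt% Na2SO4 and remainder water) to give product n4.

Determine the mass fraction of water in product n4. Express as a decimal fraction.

0.4592

Vapour removed = 0.825×0.646×1706 = 909.21 kg/s; concentrate = 796.79 kg/s.
water reaching the mixer = 192.86 (from concentrate) + 727.4×0.697 = 699.86 kg/s.
Product flow = 796.79 + 727.4 = 1524.2 kg/s; water fraction = 0.4592.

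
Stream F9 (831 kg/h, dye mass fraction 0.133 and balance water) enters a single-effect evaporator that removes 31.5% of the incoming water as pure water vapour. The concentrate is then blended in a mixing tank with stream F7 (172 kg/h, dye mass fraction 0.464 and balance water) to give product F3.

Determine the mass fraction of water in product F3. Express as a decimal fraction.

Vapour removed = 0.315×0.867×831 = 226.95 kg/h; concentrate = 604.05 kg/h.
water reaching the mixer = 493.53 (from concentrate) + 172×0.536 = 585.72 kg/h.
Product flow = 604.05 + 172 = 776.05 kg/h; water fraction = 0.755.

0.755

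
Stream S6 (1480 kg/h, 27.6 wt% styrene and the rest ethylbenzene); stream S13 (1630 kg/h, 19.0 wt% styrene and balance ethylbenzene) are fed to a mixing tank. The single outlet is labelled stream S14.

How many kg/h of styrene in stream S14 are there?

718.2 kg/h

styrene out = styrene in = 1480×0.276 + 1630×0.190 = 718.18 kg/h.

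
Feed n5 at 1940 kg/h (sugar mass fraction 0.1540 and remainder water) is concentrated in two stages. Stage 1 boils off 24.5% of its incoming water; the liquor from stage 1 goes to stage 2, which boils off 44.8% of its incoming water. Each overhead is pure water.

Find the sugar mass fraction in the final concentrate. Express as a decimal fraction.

water in feed = 1940×0.846 = 1641.2 kg/h.
After stage 1: water left = (1−0.245)×1641.2 = 1239.1; stream total = 1537.9 kg/h.
After stage 2: water left = (1−0.448)×1239.1 = 684; final concentrate = 982.76 kg/h.
sugar fraction = 298.76/982.76 = 0.3040.

0.3040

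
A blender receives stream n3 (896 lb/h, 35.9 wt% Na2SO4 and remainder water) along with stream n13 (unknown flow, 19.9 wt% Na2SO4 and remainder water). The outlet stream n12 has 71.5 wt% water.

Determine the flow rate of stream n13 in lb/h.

771 lb/h

Let n13 be the unknown flow. Total out = 896 + n13.
water balance: 574.34 + 0.801·n13 = 0.715·(896 + n13)
(0.801 − 0.715)·n13 = 0.715×896 − 574.34 = 66.304
n13 = 66.304 / 0.086 = 770.98 lb/h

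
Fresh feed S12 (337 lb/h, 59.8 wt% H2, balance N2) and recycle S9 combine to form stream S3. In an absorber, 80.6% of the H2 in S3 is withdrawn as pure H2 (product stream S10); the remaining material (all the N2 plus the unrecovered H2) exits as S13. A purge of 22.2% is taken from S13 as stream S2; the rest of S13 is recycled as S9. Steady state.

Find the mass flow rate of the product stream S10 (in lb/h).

191.3 lb/h

H2 in S3: m_A = 337×0.598 + (1−0.222)·(1−0.806)·m_A, so m_A = 201.53/0.8491 = 237.35 lb/h.
Product S10 = 0.806×237.35 = 191.3 lb/h.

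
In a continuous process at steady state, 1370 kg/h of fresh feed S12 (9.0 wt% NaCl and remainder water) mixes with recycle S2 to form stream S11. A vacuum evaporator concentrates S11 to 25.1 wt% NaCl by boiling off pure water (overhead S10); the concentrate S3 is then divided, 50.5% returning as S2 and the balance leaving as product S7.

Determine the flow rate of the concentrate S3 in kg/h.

992.4 kg/h

Overall NaCl balance (none leaves overhead): NaCl in fresh feed = NaCl in product, i.e. 1370×0.090 = (1−0.505)·S3·0.251.
S3 = 123.3/(0.251×0.495) = 992.39 kg/h.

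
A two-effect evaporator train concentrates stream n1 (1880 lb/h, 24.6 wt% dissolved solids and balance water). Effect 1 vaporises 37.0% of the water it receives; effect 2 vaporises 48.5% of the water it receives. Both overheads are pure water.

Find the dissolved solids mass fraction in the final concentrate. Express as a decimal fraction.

0.501

water in feed = 1880×0.754 = 1417.5 lb/h.
After stage 1: water left = (1−0.370)×1417.5 = 893.04; stream total = 1355.5 lb/h.
After stage 2: water left = (1−0.485)×893.04 = 459.91; final concentrate = 922.39 lb/h.
dissolved solids fraction = 462.48/922.39 = 0.501.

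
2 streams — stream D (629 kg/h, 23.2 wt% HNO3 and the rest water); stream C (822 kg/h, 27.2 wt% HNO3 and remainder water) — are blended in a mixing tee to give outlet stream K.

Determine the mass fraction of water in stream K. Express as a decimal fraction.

Total flow out = 629 + 822 = 1451 kg/h.
water in = 629×0.768 + 822×0.728 = 1081.5 kg/h.
water mass fraction in K = 1081.5/1451 = 0.7453.

0.7453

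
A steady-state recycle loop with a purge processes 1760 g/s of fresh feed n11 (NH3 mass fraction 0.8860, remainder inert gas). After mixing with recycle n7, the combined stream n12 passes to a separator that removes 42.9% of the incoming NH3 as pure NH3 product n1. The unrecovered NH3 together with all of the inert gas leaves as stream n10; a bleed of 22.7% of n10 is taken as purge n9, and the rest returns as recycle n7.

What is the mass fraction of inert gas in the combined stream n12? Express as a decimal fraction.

0.2405

inert gas enters only via n11 and leaves only via the purge: 1760×0.114 = 0.227×(inert gas in n10), and the separator passes all inert gas, so inert gas in n12 = inert gas in n10 = 883.88 g/s.
NH3 in n12: m_A = 1760×0.886 + (1−0.227)·(1−0.429)·m_A, so m_A = 1559.4/0.5586 = 2791.5 g/s.
n12 = 2791.5 + 883.88 = 3675.3 g/s.
inert gas fraction in n12 = 883.88/3675.3 = 0.2405.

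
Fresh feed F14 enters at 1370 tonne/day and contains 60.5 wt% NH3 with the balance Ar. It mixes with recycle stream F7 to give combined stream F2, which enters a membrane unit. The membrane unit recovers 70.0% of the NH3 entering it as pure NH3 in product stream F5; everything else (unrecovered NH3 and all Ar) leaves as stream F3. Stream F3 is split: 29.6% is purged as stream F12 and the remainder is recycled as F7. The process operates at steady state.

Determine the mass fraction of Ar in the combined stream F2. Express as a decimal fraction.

Ar enters only via F14 and leaves only via the purge: 1370×0.395 = 0.296×(Ar in F3), and the membrane unit passes all Ar, so Ar in F2 = Ar in F3 = 1828.2 tonne/day.
NH3 in F2: m_A = 1370×0.605 + (1−0.296)·(1−0.700)·m_A, so m_A = 828.85/0.7888 = 1050.8 tonne/day.
F2 = 1050.8 + 1828.2 = 2879 tonne/day.
Ar fraction in F2 = 1828.2/2879 = 0.635.

0.635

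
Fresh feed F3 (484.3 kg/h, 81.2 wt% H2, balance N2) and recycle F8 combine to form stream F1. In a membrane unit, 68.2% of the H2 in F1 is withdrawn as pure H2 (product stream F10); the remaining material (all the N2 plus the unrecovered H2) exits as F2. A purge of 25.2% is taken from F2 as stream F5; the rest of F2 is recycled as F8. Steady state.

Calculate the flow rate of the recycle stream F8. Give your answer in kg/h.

N2 enters only via F3 and leaves only via the purge: 484.3×0.188 = 0.252×(N2 in F2), and the membrane unit passes all N2, so N2 in F1 = N2 in F2 = 361.3 kg/h.
H2 in F1: m_A = 484.3×0.812 + (1−0.252)·(1−0.682)·m_A, so m_A = 393.25/0.7621 = 515.99 kg/h.
F2 = (1−0.682)×515.99 + 361.3 = 525.39 kg/h.
Recycle F8 = (1−0.252)×525.39 = 392.99 kg/h.

393 kg/h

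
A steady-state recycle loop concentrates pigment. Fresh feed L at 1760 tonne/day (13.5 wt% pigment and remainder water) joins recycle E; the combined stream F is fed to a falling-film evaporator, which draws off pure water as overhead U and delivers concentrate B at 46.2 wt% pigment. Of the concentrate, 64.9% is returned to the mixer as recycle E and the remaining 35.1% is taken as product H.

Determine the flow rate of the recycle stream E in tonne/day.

950.9 tonne/day

Overall pigment balance (none leaves overhead): pigment in fresh feed = pigment in product, i.e. 1760×0.135 = (1−0.649)·B·0.462.
B = 237.6/(0.462×0.351) = 1465.2 tonne/day.
Recycle E = 0.649×1465.2 = 950.92 tonne/day.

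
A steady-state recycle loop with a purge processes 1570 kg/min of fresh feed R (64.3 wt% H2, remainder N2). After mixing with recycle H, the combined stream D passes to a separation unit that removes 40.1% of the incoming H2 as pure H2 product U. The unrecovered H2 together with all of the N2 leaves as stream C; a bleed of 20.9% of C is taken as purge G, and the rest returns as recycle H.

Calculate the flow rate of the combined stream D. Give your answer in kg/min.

N2 enters only via R and leaves only via the purge: 1570×0.357 = 0.209×(N2 in C), and the separation unit passes all N2, so N2 in D = N2 in C = 2681.8 kg/min.
H2 in D: m_A = 1570×0.643 + (1−0.209)·(1−0.401)·m_A, so m_A = 1009.5/0.5262 = 1918.5 kg/min.
D = 1918.5 + 2681.8 = 4600.3 kg/min.

4600 kg/min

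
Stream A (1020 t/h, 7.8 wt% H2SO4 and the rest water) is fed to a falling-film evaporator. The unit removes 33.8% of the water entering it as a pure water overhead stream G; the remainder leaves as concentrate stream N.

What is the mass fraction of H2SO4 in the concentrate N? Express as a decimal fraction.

H2SO4 is not removed: 1020×0.078 = 79.56 t/h of H2SO4 enters N.
water entering = 1020×0.922 = 940.44 t/h; overhead removed = 0.338×940.44 = 317.87 t/h.
Concentrate = 1020 − 317.87 = 702.13 t/h.
Mass fraction = 79.56/702.13 = 0.1133.

0.1133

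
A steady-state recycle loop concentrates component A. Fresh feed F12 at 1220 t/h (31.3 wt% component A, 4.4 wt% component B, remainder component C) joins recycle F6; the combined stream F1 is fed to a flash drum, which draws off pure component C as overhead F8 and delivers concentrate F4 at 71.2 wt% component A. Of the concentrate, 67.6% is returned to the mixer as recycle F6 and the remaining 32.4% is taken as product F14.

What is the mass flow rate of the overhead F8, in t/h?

683.7 t/h

Overall component A balance (none leaves overhead): component A in fresh feed = component A in product, i.e. 1220×0.313 = (1−0.676)·F4·0.712.
F4 = 381.86/(0.712×0.324) = 1655.3 t/h.
Recycle F6 = 0.676×1655.3 = 1119 t/h.
Combined feed F1 = 1220 + 1119 = 2339 t/h.
Overhead F8 = F1 − F4 = 2339 − 1655.3 = 683.68 t/h.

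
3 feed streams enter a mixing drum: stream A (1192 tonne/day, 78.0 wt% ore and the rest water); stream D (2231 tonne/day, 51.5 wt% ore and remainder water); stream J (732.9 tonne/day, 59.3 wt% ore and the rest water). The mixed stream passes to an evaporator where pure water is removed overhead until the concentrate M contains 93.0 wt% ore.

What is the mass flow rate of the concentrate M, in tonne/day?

2703 tonne/day

ore entering = 1192×0.780 + 2231×0.515 + 732.9×0.593 = 2513.3 tonne/day.
All ore reports to M, so M = 2513.3/0.930 = 2702.5 tonne/day.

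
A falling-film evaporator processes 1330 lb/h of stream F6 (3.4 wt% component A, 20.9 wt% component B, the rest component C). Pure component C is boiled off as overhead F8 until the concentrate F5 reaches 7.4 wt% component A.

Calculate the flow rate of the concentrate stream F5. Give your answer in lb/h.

611.1 lb/h

component A is conserved: 1330×0.034 = 45.22 lb/h all reports to the concentrate.
Concentrate = 45.22/(target fraction) = 611.08 lb/h.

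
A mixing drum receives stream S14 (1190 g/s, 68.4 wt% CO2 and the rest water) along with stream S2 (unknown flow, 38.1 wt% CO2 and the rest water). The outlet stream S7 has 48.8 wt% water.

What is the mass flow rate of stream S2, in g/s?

Let S2 be the unknown flow. Total out = 1190 + S2.
water balance: 376.04 + 0.619·S2 = 0.488·(1190 + S2)
(0.619 − 0.488)·S2 = 0.488×1190 − 376.04 = 204.68
S2 = 204.68 / 0.131 = 1562.4 g/s

1562 g/s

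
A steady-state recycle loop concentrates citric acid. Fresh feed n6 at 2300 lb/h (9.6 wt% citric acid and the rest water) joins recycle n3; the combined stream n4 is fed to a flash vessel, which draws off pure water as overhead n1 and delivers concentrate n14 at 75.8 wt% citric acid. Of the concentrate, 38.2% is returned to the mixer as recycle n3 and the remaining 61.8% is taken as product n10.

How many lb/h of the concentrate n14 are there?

471.3 lb/h

Overall citric acid balance (none leaves overhead): citric acid in fresh feed = citric acid in product, i.e. 2300×0.096 = (1−0.382)·n14·0.758.
n14 = 220.8/(0.758×0.618) = 471.35 lb/h.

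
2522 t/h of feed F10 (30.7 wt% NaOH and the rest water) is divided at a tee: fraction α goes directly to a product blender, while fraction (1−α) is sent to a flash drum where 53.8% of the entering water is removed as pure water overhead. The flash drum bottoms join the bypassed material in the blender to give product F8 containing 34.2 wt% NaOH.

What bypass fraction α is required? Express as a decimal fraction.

0.726

All 2522×0.307 = 774.25 t/h of NaOH reaches F8, so F8 = 774.25/0.342 = 2263.9 t/h and vapour = 258.1 t/h.
The evaporator receives (1−α)·2522 of feed at 0.693 water and removes 0.538 of that water:
0.538×0.693×(1−α)×2522 = 258.1
(1−α) = 258.1/940.29 = 0.2745;  α = 0.7255.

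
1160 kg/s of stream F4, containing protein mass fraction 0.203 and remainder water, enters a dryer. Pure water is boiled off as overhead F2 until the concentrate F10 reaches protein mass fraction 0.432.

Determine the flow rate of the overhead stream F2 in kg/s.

protein is conserved: 1160×0.203 = 235.48 kg/s all reports to the concentrate.
Concentrate = 235.48/(target fraction) = 545.09 kg/s.
Overhead = 1160 − 545.09 = 614.91 kg/s.

614.9 kg/s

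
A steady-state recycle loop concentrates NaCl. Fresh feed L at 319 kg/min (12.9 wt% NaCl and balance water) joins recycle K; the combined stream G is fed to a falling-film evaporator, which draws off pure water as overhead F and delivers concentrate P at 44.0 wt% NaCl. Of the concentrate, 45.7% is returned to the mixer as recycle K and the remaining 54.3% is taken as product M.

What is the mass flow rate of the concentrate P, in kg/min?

Overall NaCl balance (none leaves overhead): NaCl in fresh feed = NaCl in product, i.e. 319×0.129 = (1−0.457)·P·0.440.
P = 41.151/(0.440×0.543) = 172.24 kg/min.

172.2 kg/min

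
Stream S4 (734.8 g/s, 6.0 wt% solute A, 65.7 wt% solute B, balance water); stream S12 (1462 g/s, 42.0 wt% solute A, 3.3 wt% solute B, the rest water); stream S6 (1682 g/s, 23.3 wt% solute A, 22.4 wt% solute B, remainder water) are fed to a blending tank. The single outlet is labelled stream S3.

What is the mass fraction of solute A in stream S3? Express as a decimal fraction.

0.271

Total flow out = 734.8 + 1462 + 1682 = 3878.8 g/s.
solute A in = 734.8×0.060 + 1462×0.420 + 1682×0.233 = 1050 g/s.
solute A mass fraction in S3 = 1050/3878.8 = 0.271.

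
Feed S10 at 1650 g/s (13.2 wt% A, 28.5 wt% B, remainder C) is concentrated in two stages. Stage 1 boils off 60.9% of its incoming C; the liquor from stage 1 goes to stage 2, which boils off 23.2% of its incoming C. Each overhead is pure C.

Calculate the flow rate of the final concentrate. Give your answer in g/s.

C in feed = 1650×0.583 = 961.95 g/s.
After stage 1: C left = (1−0.609)×961.95 = 376.12; stream total = 1064.2 g/s.
After stage 2: C left = (1−0.232)×376.12 = 288.86; final concentrate = 976.91 g/s.

976.9 g/s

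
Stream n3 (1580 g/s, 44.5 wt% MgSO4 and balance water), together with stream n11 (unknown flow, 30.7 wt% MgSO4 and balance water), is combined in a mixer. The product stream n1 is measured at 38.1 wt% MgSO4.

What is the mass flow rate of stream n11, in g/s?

1366 g/s

Let n11 be the unknown flow. Total out = 1580 + n11.
MgSO4 balance: 703.1 + 0.307·n11 = 0.381·(1580 + n11)
(0.307 − 0.381)·n11 = 0.381×1580 − 703.1 = -101.12
n11 = -101.12 / -0.074 = 1366.5 g/s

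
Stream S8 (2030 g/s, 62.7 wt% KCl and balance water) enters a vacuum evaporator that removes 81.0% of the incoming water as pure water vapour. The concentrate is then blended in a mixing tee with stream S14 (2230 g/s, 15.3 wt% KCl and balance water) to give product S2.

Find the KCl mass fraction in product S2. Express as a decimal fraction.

Vapour removed = 0.810×0.373×2030 = 613.32 g/s; concentrate = 1416.7 g/s.
KCl reaching the mixer = 1272.8 (from concentrate) + 2230×0.153 = 1614 g/s.
Product flow = 1416.7 + 2230 = 3646.7 g/s; KCl fraction = 0.443.

0.443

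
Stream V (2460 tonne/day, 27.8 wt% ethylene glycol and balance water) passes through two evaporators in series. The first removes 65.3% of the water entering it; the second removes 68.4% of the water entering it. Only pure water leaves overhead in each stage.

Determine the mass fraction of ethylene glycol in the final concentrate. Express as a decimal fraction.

0.778

water in feed = 2460×0.722 = 1776.1 tonne/day.
After stage 1: water left = (1−0.653)×1776.1 = 616.31; stream total = 1300.2 tonne/day.
After stage 2: water left = (1−0.684)×616.31 = 194.76; final concentrate = 878.64 tonne/day.
ethylene glycol fraction = 683.88/878.64 = 0.778.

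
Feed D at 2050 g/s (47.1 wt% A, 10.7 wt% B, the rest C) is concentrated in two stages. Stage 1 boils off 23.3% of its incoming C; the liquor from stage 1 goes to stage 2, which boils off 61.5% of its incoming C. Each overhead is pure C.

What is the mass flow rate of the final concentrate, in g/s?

1440 g/s

C in feed = 2050×0.422 = 865.1 g/s.
After stage 1: C left = (1−0.233)×865.1 = 663.53; stream total = 1848.4 g/s.
After stage 2: C left = (1−0.615)×663.53 = 255.46; final concentrate = 1440.4 g/s.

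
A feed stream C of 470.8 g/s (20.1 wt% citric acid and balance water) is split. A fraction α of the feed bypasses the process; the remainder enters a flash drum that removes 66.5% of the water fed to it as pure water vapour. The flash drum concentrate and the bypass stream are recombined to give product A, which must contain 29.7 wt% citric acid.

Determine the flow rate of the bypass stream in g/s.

184.4 g/s

All 470.8×0.201 = 94.631 g/s of citric acid reaches A, so A = 94.631/0.297 = 318.62 g/s and vapour = 152.18 g/s.
The evaporator receives (1−α)·470.8 of feed at 0.799 water and removes 0.665 of that water:
0.665×0.799×(1−α)×470.8 = 152.18
(1−α) = 152.18/250.15 = 0.6083;  α = 0.3917.
Bypass flow = 0.3917×470.8 = 184.39 g/s.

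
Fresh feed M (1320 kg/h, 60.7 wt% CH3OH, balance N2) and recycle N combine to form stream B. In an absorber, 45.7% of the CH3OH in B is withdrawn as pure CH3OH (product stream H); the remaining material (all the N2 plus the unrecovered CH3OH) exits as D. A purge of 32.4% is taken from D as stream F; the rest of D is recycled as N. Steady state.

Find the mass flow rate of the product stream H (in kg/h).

CH3OH in B: m_A = 1320×0.607 + (1−0.324)·(1−0.457)·m_A, so m_A = 801.24/0.6329 = 1265.9 kg/h.
Product H = 0.457×1265.9 = 578.52 kg/h.

578.5 kg/h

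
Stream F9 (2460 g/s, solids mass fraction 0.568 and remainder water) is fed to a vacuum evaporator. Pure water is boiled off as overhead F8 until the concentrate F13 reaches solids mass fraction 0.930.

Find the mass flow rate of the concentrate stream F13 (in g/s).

solids is conserved: 2460×0.568 = 1397.3 g/s all reports to the concentrate.
Concentrate = 1397.3/(target fraction) = 1502.5 g/s.

1502 g/s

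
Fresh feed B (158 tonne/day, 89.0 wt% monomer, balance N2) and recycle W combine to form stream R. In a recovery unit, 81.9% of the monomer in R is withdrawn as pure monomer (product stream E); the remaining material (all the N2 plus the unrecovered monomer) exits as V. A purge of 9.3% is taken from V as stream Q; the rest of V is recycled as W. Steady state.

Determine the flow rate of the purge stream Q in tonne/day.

20.21 tonne/day

N2 enters only via B and leaves only via the purge: 158×0.110 = 0.093×(N2 in V), and the recovery unit passes all N2, so N2 in R = N2 in V = 186.88 tonne/day.
monomer in R: m_A = 158×0.890 + (1−0.093)·(1−0.819)·m_A, so m_A = 140.62/0.8358 = 168.24 tonne/day.
V = (1−0.819)×168.24 + 186.88 = 217.33 tonne/day.
Purge Q = 0.093×217.33 = 20.212 tonne/day.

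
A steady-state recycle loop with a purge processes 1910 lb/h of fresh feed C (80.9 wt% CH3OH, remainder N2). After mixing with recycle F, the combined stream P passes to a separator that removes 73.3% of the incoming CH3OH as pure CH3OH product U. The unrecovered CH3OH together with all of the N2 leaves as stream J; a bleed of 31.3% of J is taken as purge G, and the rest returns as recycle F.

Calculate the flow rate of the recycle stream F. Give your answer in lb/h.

1148 lb/h

N2 enters only via C and leaves only via the purge: 1910×0.191 = 0.313×(N2 in J), and the separator passes all N2, so N2 in P = N2 in J = 1165.5 lb/h.
CH3OH in P: m_A = 1910×0.809 + (1−0.313)·(1−0.733)·m_A, so m_A = 1545.2/0.8166 = 1892.3 lb/h.
J = (1−0.733)×1892.3 + 1165.5 = 1670.8 lb/h.
Recycle F = (1−0.313)×1670.8 = 1147.8 lb/h.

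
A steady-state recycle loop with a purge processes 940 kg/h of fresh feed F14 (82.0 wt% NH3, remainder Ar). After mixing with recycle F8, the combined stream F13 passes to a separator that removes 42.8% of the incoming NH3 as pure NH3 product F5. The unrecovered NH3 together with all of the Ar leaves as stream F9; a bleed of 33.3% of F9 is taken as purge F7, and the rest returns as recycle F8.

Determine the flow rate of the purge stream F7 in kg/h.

Ar enters only via F14 and leaves only via the purge: 940×0.180 = 0.333×(Ar in F9), and the separator passes all Ar, so Ar in F13 = Ar in F9 = 508.11 kg/h.
NH3 in F13: m_A = 940×0.820 + (1−0.333)·(1−0.428)·m_A, so m_A = 770.8/0.6185 = 1246.3 kg/h.
F9 = (1−0.428)×1246.3 + 508.11 = 1221 kg/h.
Purge F7 = 0.333×1221 = 406.59 kg/h.

406.6 kg/h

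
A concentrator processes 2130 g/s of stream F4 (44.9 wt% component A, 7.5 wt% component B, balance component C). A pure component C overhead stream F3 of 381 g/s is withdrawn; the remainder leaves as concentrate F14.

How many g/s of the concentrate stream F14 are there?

1749 g/s

Concentrate = 2130 − 381 = 1749 g/s.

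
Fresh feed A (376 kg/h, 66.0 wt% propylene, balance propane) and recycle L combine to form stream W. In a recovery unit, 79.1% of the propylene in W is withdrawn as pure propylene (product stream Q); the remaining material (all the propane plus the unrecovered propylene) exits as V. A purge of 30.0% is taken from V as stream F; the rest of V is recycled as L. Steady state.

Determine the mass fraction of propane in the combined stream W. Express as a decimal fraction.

0.594

propane enters only via A and leaves only via the purge: 376×0.340 = 0.300×(propane in V), and the recovery unit passes all propane, so propane in W = propane in V = 426.13 kg/h.
propylene in W: m_A = 376×0.660 + (1−0.300)·(1−0.791)·m_A, so m_A = 248.16/0.8537 = 290.69 kg/h.
W = 290.69 + 426.13 = 716.82 kg/h.
propane fraction in W = 426.13/716.82 = 0.594.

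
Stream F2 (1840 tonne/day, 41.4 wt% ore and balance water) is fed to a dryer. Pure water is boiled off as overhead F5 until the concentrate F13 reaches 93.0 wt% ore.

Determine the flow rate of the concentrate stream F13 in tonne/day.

819.1 tonne/day

ore is conserved: 1840×0.414 = 761.76 tonne/day all reports to the concentrate.
Concentrate = 761.76/(target fraction) = 819.1 tonne/day.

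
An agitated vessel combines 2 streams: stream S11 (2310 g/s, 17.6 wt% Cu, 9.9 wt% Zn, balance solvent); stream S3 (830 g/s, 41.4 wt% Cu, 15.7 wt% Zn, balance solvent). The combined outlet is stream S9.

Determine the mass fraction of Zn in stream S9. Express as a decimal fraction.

0.114

Total flow out = 2310 + 830 = 3140 g/s.
Zn in = 2310×0.099 + 830×0.157 = 359 g/s.
Zn mass fraction in S9 = 359/3140 = 0.114.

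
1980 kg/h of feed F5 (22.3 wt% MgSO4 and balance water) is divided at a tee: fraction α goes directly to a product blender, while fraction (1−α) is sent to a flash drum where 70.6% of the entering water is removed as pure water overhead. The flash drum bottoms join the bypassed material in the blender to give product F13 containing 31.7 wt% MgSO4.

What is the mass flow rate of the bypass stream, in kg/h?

909.7 kg/h

All 1980×0.223 = 441.54 kg/h of MgSO4 reaches F13, so F13 = 441.54/0.317 = 1392.9 kg/h and vapour = 587.13 kg/h.
The evaporator receives (1−α)·1980 of feed at 0.777 water and removes 0.706 of that water:
0.706×0.777×(1−α)×1980 = 587.13
(1−α) = 587.13/1086.2 = 0.5406;  α = 0.4594.
Bypass flow = 0.4594×1980 = 909.69 kg/h.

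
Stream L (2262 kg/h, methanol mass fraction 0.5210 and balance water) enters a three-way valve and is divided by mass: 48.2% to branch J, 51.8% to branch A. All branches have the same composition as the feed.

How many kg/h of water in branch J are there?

522.2 kg/h

Branch J total = 0.482×2262 = 1090.3 kg/h.
water in J = 0.479×1090.3 = 522.25 kg/h.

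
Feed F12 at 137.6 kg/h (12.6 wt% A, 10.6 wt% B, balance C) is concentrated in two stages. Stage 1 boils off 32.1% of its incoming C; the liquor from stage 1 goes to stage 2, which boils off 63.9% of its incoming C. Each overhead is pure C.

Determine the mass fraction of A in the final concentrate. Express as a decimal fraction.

C in feed = 137.6×0.768 = 105.68 kg/h.
After stage 1: C left = (1−0.321)×105.68 = 71.755; stream total = 103.68 kg/h.
After stage 2: C left = (1−0.639)×71.755 = 25.903; final concentrate = 57.827 kg/h.
A fraction = 17.338/57.827 = 0.2998.

0.2998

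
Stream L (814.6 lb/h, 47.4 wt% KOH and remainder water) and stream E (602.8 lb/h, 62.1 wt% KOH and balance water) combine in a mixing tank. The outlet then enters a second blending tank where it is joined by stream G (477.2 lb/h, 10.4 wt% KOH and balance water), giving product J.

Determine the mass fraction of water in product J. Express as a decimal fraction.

Overall, product flow = 1894.6 lb/h.
water in = 814.6×0.526 + 602.8×0.379 + 477.2×0.896 = 1084.5 lb/h.
water fraction in J = 0.572.

0.572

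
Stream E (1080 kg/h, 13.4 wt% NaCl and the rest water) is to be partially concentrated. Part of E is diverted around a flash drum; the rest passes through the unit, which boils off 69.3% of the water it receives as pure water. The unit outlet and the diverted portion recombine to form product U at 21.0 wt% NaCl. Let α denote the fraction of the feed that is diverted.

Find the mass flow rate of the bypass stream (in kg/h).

428.7 kg/h

All 1080×0.134 = 144.72 kg/h of NaCl reaches U, so U = 144.72/0.210 = 689.14 kg/h and vapour = 390.86 kg/h.
The evaporator receives (1−α)·1080 of feed at 0.866 water and removes 0.693 of that water:
0.693×0.866×(1−α)×1080 = 390.86
(1−α) = 390.86/648.15 = 0.6030;  α = 0.3970.
Bypass flow = 0.3970×1080 = 428.72 kg/h.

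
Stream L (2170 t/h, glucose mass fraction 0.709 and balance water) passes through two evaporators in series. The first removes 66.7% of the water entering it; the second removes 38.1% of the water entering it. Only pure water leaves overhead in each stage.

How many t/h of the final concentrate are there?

1669 t/h

water in feed = 2170×0.291 = 631.47 t/h.
After stage 1: water left = (1−0.667)×631.47 = 210.28; stream total = 1748.8 t/h.
After stage 2: water left = (1−0.381)×210.28 = 130.16; final concentrate = 1668.7 t/h.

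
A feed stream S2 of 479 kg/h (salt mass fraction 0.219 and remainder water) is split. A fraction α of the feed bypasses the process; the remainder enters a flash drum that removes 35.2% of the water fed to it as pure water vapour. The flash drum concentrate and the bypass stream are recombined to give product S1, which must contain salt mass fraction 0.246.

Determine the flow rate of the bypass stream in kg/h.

287.8 kg/h

All 479×0.219 = 104.9 kg/h of salt reaches S1, so S1 = 104.9/0.246 = 426.43 kg/h and vapour = 52.573 kg/h.
The evaporator receives (1−α)·479 of feed at 0.781 water and removes 0.352 of that water:
0.352×0.781×(1−α)×479 = 52.573
(1−α) = 52.573/131.68 = 0.3992;  α = 0.6008.
Bypass flow = 0.6008×479 = 287.76 kg/h.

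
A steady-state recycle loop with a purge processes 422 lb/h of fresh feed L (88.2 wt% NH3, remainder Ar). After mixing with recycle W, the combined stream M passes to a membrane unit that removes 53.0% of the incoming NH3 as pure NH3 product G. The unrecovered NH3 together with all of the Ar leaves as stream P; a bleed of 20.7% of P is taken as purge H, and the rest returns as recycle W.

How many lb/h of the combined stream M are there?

833.9 lb/h

Ar enters only via L and leaves only via the purge: 422×0.118 = 0.207×(Ar in P), and the membrane unit passes all Ar, so Ar in M = Ar in P = 240.56 lb/h.
NH3 in M: m_A = 422×0.882 + (1−0.207)·(1−0.530)·m_A, so m_A = 372.2/0.6273 = 593.35 lb/h.
M = 593.35 + 240.56 = 833.91 lb/h.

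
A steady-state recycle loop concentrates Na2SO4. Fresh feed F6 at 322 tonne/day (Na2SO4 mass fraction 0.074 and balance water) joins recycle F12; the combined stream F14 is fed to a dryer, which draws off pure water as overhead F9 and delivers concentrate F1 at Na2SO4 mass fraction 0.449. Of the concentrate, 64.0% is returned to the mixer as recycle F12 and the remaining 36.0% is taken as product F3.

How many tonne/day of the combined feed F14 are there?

416.3 tonne/day

Overall Na2SO4 balance (none leaves overhead): Na2SO4 in fresh feed = Na2SO4 in product, i.e. 322×0.074 = (1−0.640)·F1·0.449.
F1 = 23.828/(0.449×0.360) = 147.41 tonne/day.
Recycle F12 = 0.640×147.41 = 94.345 tonne/day.
Combined feed F14 = 322 + 94.345 = 416.34 tonne/day.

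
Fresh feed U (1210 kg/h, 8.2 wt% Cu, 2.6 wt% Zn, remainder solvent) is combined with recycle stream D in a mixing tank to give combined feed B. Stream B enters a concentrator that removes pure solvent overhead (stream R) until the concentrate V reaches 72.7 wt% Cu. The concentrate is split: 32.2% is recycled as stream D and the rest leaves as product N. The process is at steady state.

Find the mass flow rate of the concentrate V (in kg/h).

Overall Cu balance (none leaves overhead): Cu in fresh feed = Cu in product, i.e. 1210×0.082 = (1−0.322)·V·0.727.
V = 99.22/(0.727×0.678) = 201.3 kg/h.

201.3 kg/h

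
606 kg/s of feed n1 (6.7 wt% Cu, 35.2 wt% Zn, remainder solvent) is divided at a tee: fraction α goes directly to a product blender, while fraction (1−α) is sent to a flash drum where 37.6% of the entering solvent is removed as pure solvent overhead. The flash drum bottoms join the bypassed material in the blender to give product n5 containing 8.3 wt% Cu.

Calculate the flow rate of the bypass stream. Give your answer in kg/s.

71.25 kg/s

All 606×0.067 = 40.602 kg/s of Cu reaches n5, so n5 = 40.602/0.083 = 489.18 kg/s and vapour = 116.82 kg/s.
The evaporator receives (1−α)·606 of feed at 0.581 solvent and removes 0.376 of that solvent:
0.376×0.581×(1−α)×606 = 116.82
(1−α) = 116.82/132.38 = 0.8824;  α = 0.1176.
Bypass flow = 0.1176×606 = 71.25 kg/s.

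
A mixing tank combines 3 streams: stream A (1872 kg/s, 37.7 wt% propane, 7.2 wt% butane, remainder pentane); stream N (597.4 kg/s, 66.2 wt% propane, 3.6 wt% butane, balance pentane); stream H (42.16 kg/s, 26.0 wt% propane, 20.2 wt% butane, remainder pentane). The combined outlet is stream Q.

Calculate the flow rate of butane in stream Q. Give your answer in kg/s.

164.8 kg/s

butane out = butane in = 1872×0.072 + 597.4×0.036 + 42.16×0.202 = 164.81 kg/s.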